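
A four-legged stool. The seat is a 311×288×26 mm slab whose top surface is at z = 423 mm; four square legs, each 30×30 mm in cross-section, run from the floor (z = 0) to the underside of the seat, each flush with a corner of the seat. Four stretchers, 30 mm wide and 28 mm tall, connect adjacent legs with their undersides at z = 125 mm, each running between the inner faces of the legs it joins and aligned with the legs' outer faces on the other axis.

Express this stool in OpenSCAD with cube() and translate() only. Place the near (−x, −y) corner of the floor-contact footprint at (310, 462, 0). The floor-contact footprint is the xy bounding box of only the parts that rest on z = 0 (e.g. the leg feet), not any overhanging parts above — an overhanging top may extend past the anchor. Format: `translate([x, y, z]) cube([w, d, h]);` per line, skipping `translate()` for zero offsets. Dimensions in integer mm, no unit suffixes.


translate([310, 462, 397]) cube([311, 288, 26]);
translate([310, 462, 0]) cube([30, 30, 397]);
translate([591, 462, 0]) cube([30, 30, 397]);
translate([310, 720, 0]) cube([30, 30, 397]);
translate([591, 720, 0]) cube([30, 30, 397]);
translate([340, 462, 125]) cube([251, 30, 28]);
translate([340, 720, 125]) cube([251, 30, 28]);
translate([310, 492, 125]) cube([30, 228, 28]);
translate([591, 492, 125]) cube([30, 228, 28]);


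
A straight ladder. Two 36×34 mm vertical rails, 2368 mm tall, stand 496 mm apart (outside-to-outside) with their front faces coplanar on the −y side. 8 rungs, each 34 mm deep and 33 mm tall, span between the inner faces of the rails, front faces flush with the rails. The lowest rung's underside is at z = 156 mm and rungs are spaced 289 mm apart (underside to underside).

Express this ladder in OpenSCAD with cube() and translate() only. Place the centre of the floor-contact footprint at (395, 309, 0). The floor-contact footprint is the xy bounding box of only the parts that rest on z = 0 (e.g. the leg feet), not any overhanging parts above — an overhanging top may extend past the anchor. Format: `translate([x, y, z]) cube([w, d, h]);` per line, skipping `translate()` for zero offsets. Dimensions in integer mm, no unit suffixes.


translate([147, 292, 0]) cube([36, 34, 2368]);
translate([607, 292, 0]) cube([36, 34, 2368]);
translate([183, 292, 156]) cube([424, 34, 33]);
translate([183, 292, 445]) cube([424, 34, 33]);
translate([183, 292, 734]) cube([424, 34, 33]);
translate([183, 292, 1023]) cube([424, 34, 33]);
translate([183, 292, 1312]) cube([424, 34, 33]);
translate([183, 292, 1601]) cube([424, 34, 33]);
translate([183, 292, 1890]) cube([424, 34, 33]);
translate([183, 292, 2179]) cube([424, 34, 33]);


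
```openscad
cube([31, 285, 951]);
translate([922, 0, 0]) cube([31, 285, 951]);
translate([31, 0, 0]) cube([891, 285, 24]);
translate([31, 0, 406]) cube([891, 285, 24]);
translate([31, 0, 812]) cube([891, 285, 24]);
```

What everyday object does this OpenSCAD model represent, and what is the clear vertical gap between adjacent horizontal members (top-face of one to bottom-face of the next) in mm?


A bookshelf. The clear shelf gap is 382 mm.

Two tall side panels with 3 horizontal boards between them — a bookshelf. The first two shelf undersides are at z = 0 and z = 406; with shelf thickness 24, the clear gap is 406 − 0 − 24 = 382 mm.


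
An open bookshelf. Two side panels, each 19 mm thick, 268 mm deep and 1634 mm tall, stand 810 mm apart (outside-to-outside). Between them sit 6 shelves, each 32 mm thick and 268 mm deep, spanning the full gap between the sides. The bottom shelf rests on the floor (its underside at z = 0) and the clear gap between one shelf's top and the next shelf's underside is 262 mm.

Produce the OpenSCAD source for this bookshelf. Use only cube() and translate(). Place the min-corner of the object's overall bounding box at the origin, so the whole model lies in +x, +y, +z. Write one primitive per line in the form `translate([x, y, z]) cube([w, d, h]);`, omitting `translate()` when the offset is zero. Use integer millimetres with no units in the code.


cube([19, 268, 1634]);
translate([791, 0, 0]) cube([19, 268, 1634]);
translate([19, 0, 0]) cube([772, 268, 32]);
translate([19, 0, 294]) cube([772, 268, 32]);
translate([19, 0, 588]) cube([772, 268, 32]);
translate([19, 0, 882]) cube([772, 268, 32]);
translate([19, 0, 1176]) cube([772, 268, 32]);
translate([19, 0, 1470]) cube([772, 268, 32]);


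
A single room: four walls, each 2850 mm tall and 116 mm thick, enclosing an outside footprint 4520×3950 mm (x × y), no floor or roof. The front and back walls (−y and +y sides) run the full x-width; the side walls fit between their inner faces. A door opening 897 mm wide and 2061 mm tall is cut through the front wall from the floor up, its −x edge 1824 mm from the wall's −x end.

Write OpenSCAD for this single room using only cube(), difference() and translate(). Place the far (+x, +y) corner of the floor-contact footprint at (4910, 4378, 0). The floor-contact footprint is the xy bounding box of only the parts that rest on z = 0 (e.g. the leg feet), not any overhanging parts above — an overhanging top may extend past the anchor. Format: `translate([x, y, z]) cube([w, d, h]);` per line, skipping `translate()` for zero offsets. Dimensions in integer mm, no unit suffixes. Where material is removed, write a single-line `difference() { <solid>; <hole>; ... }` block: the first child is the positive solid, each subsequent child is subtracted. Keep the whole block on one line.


difference() { translate([390, 428, 0]) cube([4520, 116, 2850]); translate([2214, 428, 0]) cube([897, 116, 2061]); }
translate([390, 4262, 0]) cube([4520, 116, 2850]);
translate([390, 544, 0]) cube([116, 3718, 2850]);
translate([4794, 544, 0]) cube([116, 3718, 2850]);


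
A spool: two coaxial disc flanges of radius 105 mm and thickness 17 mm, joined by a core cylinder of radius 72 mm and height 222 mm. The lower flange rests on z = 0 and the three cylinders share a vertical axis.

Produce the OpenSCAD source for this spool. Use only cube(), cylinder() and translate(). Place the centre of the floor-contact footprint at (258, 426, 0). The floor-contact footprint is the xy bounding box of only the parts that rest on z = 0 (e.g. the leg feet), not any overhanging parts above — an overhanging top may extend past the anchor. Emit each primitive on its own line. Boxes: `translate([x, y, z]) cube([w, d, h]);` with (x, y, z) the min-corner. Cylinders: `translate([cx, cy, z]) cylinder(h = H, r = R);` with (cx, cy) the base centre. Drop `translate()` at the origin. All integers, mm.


translate([258, 426, 0]) cylinder(h = 17, r = 105);
translate([258, 426, 17]) cylinder(h = 222, r = 72);
translate([258, 426, 239]) cylinder(h = 17, r = 105);


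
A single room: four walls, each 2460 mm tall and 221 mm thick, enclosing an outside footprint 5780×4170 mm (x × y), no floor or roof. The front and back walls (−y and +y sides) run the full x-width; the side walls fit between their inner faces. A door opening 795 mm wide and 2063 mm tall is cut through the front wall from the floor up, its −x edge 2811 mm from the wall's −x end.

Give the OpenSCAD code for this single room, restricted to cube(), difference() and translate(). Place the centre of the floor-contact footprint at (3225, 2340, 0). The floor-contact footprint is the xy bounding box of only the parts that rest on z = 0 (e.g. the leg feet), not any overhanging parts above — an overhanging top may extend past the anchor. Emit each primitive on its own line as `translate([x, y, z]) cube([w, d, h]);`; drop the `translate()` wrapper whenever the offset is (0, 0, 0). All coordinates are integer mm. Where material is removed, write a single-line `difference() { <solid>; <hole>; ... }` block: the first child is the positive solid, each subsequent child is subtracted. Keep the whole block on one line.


difference() { translate([335, 255, 0]) cube([5780, 221, 2460]); translate([3146, 255, 0]) cube([795, 221, 2063]); }
translate([335, 4204, 0]) cube([5780, 221, 2460]);
translate([335, 476, 0]) cube([221, 3728, 2460]);
translate([5894, 476, 0]) cube([221, 3728, 2460]);


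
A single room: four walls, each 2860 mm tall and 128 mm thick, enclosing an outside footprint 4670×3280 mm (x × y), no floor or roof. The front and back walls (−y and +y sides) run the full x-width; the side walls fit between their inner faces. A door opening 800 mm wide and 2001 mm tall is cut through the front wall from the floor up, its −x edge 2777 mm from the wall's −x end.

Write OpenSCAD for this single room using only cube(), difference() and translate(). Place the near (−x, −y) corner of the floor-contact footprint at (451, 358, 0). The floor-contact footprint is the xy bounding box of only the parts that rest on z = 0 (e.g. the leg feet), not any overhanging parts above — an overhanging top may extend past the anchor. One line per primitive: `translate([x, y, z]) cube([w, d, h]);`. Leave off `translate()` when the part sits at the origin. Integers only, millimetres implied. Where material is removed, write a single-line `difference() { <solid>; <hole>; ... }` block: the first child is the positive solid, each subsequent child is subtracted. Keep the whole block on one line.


difference() { translate([451, 358, 0]) cube([4670, 128, 2860]); translate([3228, 358, 0]) cube([800, 128, 2001]); }
translate([451, 3510, 0]) cube([4670, 128, 2860]);
translate([451, 486, 0]) cube([128, 3024, 2860]);
translate([4993, 486, 0]) cube([128, 3024, 2860]);


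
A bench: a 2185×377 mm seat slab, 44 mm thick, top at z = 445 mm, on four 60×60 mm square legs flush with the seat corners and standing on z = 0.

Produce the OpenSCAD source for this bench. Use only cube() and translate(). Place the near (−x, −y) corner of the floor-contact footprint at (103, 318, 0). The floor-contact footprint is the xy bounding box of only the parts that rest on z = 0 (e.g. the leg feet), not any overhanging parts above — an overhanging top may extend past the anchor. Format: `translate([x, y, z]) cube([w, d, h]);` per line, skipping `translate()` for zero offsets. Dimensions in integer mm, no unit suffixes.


translate([103, 318, 401]) cube([2185, 377, 44]);
translate([103, 318, 0]) cube([60, 60, 401]);
translate([103, 635, 0]) cube([60, 60, 401]);
translate([2228, 318, 0]) cube([60, 60, 401]);
translate([2228, 635, 0]) cube([60, 60, 401]);


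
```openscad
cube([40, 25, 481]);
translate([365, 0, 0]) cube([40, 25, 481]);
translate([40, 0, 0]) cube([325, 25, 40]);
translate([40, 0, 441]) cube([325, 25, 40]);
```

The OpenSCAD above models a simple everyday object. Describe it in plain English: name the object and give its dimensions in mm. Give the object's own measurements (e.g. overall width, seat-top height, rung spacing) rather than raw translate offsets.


A rectangular picture frame lying in the x–z plane (depth along y). The opening is 325 mm wide (x) by 401 mm tall (z), surrounded by a border 40 mm wide on all four sides. The frame is 25 mm deep and is made of two full-height vertical stiles with two horizontal rails fitted between them.


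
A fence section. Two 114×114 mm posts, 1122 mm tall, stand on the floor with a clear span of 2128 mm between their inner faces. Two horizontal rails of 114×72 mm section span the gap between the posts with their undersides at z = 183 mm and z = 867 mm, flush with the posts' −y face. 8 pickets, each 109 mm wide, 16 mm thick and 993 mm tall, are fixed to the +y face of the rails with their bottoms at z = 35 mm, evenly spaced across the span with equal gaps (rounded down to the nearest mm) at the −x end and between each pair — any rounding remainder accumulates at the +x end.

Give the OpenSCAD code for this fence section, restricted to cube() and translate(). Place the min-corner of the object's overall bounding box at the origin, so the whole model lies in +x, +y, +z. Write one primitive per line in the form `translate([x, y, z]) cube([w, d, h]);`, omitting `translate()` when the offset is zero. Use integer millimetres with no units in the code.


cube([114, 114, 1122]);
translate([2242, 0, 0]) cube([114, 114, 1122]);
translate([114, 0, 183]) cube([2128, 114, 72]);
translate([114, 0, 867]) cube([2128, 114, 72]);
translate([253, 114, 35]) cube([109, 16, 993]);
translate([501, 114, 35]) cube([109, 16, 993]);
translate([749, 114, 35]) cube([109, 16, 993]);
translate([997, 114, 35]) cube([109, 16, 993]);
translate([1245, 114, 35]) cube([109, 16, 993]);
translate([1493, 114, 35]) cube([109, 16, 993]);
translate([1741, 114, 35]) cube([109, 16, 993]);
translate([1989, 114, 35]) cube([109, 16, 993]);


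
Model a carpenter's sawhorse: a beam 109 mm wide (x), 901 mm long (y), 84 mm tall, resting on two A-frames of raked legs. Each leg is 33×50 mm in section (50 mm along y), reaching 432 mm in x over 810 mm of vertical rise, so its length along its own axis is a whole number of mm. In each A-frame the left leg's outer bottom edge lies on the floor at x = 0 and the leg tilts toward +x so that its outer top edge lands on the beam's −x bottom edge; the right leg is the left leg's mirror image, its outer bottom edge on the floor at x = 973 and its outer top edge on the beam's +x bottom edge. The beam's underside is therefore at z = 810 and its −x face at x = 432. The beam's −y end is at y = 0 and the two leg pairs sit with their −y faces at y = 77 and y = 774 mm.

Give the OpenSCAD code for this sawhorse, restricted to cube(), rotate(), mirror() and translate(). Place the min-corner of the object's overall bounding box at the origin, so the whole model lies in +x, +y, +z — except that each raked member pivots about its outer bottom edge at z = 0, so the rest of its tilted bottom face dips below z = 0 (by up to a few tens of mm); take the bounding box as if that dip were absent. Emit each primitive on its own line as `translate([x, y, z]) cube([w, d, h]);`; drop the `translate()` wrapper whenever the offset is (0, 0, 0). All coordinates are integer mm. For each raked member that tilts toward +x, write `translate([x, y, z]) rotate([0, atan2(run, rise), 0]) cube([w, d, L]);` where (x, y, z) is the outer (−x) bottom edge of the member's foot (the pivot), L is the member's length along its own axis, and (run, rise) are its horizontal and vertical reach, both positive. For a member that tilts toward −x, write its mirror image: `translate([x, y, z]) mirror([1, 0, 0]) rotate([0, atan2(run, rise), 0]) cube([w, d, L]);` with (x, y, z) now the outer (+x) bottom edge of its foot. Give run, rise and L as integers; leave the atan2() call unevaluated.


// leg length = √(432² + 810²) = 918
// right-leg outer foot x = 2·432 + 109 = 973
// beam min-corner = (432, 0, 810)
translate([432, 0, 810]) cube([109, 901, 84]);
translate([0, 77, 0]) rotate([0, atan2(432, 810), 0]) cube([33, 50, 918]);
translate([973, 77, 0]) mirror([1, 0, 0]) rotate([0, atan2(432, 810), 0]) cube([33, 50, 918]);
translate([0, 774, 0]) rotate([0, atan2(432, 810), 0]) cube([33, 50, 918]);
translate([973, 774, 0]) mirror([1, 0, 0]) rotate([0, atan2(432, 810), 0]) cube([33, 50, 918]);


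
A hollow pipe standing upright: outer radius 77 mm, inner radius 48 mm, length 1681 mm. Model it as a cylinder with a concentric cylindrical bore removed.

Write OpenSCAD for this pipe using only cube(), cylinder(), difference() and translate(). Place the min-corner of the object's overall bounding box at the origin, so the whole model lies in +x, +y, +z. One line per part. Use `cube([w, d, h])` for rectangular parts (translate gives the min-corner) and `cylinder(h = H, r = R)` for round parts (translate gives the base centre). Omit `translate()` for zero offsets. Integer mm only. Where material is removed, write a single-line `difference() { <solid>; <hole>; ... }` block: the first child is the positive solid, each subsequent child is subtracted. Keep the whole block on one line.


difference() { translate([77, 77, 0]) cylinder(h = 1681, r = 77); translate([77, 77, 0]) cylinder(h = 1681, r = 48); }


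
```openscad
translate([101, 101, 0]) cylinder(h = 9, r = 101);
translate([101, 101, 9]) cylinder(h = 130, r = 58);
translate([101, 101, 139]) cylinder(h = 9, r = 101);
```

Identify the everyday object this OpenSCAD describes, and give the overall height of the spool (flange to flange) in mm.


A spool. The overall height is 148 mm.

Three coaxial cylinders, large–small–large — a spool. Two 9 mm flanges and a 130 mm core give 9 + 130 + 9 = 148 mm.


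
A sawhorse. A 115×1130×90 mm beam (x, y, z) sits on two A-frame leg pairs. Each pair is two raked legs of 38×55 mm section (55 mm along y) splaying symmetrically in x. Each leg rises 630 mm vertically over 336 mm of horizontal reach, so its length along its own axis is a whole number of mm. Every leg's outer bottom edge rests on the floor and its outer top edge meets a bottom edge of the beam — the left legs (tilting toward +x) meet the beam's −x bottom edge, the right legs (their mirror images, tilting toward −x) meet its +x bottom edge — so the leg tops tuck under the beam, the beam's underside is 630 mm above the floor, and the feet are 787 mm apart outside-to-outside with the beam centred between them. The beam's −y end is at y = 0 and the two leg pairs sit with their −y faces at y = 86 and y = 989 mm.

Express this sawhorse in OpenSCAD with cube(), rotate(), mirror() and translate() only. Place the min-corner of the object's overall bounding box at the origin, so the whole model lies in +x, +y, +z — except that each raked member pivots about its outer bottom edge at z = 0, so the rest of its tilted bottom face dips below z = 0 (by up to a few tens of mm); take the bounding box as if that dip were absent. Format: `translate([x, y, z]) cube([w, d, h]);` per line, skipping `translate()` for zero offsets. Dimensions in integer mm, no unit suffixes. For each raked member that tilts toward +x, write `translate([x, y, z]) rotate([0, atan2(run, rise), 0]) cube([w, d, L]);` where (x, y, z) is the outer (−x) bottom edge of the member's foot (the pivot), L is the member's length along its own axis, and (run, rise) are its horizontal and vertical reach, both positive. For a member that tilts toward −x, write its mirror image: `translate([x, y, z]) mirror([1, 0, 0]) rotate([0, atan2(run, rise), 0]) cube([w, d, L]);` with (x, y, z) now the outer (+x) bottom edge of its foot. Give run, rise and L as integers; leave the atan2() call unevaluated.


translate([336, 0, 630]) cube([115, 1130, 90]);
translate([0, 86, 0]) rotate([0, atan2(336, 630), 0]) cube([38, 55, 714]);
translate([787, 86, 0]) mirror([1, 0, 0]) rotate([0, atan2(336, 630), 0]) cube([38, 55, 714]);
translate([0, 989, 0]) rotate([0, atan2(336, 630), 0]) cube([38, 55, 714]);
translate([787, 989, 0]) mirror([1, 0, 0]) rotate([0, atan2(336, 630), 0]) cube([38, 55, 714]);


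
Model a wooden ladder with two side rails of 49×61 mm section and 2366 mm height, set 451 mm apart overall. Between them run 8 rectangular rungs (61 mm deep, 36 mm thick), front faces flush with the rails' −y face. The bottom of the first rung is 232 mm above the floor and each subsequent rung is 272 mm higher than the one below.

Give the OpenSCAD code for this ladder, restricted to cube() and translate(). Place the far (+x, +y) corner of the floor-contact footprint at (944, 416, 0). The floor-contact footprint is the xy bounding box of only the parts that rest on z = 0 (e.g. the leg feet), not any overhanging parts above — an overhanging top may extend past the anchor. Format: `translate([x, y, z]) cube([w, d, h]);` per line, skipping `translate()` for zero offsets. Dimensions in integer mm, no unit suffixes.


translate([493, 355, 0]) cube([49, 61, 2366]);
translate([895, 355, 0]) cube([49, 61, 2366]);
translate([542, 355, 232]) cube([353, 61, 36]);
translate([542, 355, 504]) cube([353, 61, 36]);
translate([542, 355, 776]) cube([353, 61, 36]);
translate([542, 355, 1048]) cube([353, 61, 36]);
translate([542, 355, 1320]) cube([353, 61, 36]);
translate([542, 355, 1592]) cube([353, 61, 36]);
translate([542, 355, 1864]) cube([353, 61, 36]);
translate([542, 355, 2136]) cube([353, 61, 36]);


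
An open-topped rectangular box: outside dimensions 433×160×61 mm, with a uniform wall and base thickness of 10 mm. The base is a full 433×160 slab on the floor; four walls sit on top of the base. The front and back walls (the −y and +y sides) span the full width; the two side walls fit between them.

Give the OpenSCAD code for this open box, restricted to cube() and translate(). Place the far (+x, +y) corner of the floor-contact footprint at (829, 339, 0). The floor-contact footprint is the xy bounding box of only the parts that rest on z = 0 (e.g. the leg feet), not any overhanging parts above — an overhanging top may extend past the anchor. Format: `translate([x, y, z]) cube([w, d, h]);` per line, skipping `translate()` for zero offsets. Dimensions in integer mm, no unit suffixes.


translate([396, 179, 0]) cube([433, 160, 10]);
translate([396, 179, 10]) cube([433, 10, 51]);
translate([396, 329, 10]) cube([433, 10, 51]);
translate([396, 189, 10]) cube([10, 140, 51]);
translate([819, 189, 10]) cube([10, 140, 51]);


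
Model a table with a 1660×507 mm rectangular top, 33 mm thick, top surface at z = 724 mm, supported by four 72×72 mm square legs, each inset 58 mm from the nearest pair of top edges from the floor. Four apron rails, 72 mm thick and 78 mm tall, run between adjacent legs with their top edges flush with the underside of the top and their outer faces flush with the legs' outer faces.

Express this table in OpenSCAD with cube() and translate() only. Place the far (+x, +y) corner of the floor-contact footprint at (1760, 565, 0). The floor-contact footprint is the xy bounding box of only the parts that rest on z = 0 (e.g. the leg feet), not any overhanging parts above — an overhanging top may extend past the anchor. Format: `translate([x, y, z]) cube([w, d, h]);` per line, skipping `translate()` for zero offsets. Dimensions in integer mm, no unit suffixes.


translate([158, 116, 691]) cube([1660, 507, 33]);
translate([216, 174, 0]) cube([72, 72, 691]);
translate([1688, 174, 0]) cube([72, 72, 691]);
translate([216, 493, 0]) cube([72, 72, 691]);
translate([1688, 493, 0]) cube([72, 72, 691]);
translate([288, 174, 613]) cube([1400, 72, 78]);
translate([288, 493, 613]) cube([1400, 72, 78]);
translate([216, 246, 613]) cube([72, 247, 78]);
translate([1688, 246, 613]) cube([72, 247, 78]);


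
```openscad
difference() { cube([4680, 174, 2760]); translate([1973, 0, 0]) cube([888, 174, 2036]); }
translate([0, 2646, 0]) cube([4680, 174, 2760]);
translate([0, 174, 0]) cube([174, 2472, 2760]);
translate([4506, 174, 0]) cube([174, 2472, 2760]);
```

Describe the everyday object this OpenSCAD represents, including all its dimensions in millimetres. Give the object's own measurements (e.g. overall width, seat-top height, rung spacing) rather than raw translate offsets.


A single room: four walls, each 2760 mm tall and 174 mm thick, enclosing an outside footprint 4680×2820 mm (x × y), no floor or roof. The front and back walls (−y and +y sides) run the full x-width; the side walls fit between their inner faces. A door opening 888 mm wide and 2036 mm tall is cut through the front wall from the floor up, its −x edge 1973 mm from the wall's −x end.


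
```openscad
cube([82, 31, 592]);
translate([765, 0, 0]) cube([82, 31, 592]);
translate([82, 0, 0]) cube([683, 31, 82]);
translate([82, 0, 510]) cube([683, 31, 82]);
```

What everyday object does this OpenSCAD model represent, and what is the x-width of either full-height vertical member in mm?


A picture frame. The border width is 82 mm.

Four thin pieces enclosing a rectangular opening — a picture frame. The two full-height stiles are 592 mm tall; the top rail sits at z = 510 and is 82 mm tall, so the border above the opening is 592 − 510 = 82 mm, matching the stile x-width.


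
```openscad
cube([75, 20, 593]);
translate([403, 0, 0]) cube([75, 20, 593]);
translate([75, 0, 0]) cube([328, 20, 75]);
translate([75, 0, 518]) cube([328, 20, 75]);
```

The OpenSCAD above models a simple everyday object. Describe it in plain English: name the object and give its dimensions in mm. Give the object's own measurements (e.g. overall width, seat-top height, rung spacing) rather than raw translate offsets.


A rectangular picture frame lying in the x–z plane (depth along y). The opening is 328 mm wide (x) by 443 mm tall (z), surrounded by a border 75 mm wide on all four sides. The frame is 20 mm deep and is made of two full-height vertical stiles with two horizontal rails fitted between them.


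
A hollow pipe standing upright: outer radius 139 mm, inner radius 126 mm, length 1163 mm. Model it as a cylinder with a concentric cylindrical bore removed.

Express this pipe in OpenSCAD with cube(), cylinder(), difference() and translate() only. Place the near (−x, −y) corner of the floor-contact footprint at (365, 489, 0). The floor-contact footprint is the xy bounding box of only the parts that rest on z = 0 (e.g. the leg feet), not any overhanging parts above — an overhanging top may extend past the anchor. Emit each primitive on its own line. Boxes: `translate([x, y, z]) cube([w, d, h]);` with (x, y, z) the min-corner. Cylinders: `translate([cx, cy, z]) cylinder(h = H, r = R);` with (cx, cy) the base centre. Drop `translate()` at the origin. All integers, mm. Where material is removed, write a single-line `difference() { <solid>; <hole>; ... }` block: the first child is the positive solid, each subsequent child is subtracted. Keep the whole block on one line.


difference() { translate([504, 628, 0]) cylinder(h = 1163, r = 139); translate([504, 628, 0]) cylinder(h = 1163, r = 126); }


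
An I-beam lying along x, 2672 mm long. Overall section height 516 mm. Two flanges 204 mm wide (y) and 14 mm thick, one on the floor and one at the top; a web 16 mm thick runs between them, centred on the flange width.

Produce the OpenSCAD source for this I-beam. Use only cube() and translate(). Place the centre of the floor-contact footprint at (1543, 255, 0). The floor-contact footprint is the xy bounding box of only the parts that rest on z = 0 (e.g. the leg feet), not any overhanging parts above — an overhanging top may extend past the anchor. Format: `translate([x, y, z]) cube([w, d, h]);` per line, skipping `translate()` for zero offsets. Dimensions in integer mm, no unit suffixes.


translate([207, 153, 0]) cube([2672, 204, 14]);
translate([207, 247, 14]) cube([2672, 16, 488]);
translate([207, 153, 502]) cube([2672, 204, 14]);


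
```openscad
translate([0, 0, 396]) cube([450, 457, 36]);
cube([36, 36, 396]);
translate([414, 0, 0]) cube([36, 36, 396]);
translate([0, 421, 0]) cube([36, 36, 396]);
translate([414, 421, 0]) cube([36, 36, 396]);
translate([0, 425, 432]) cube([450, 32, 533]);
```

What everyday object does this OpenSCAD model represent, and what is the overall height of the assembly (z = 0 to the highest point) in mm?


A chair. The overall height is 965 mm.

A slab on four corner posts with a tall panel at the back — a chair. The seat slab sits at z = 396 with thickness 36, and the 533 mm backrest starts at the seat top, so the overall height is 396 + 36 + 533 = 965 mm.


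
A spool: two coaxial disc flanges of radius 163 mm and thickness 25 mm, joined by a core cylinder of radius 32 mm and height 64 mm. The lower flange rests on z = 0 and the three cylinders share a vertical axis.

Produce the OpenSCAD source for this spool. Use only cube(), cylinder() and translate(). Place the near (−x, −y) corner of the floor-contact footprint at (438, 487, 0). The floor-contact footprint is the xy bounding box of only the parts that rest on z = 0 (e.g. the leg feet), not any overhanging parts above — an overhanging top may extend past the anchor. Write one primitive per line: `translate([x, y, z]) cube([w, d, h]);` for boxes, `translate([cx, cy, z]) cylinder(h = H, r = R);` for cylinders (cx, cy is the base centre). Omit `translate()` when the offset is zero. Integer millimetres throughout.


translate([601, 650, 0]) cylinder(h = 25, r = 163);
translate([601, 650, 25]) cylinder(h = 64, r = 32);
translate([601, 650, 89]) cylinder(h = 25, r = 163);


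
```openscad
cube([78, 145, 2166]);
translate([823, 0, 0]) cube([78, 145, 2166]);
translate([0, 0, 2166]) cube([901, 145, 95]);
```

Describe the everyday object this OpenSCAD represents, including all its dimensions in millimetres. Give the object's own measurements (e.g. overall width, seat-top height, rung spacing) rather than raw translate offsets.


A door frame. The clear opening is 745 mm wide and 2166 mm high. Two 78 mm wide jambs, 145 mm deep, stand either side of the opening from the floor to the top of the opening. A 95 mm thick head sits across the top of both jambs, spanning the full outside width of the frame.


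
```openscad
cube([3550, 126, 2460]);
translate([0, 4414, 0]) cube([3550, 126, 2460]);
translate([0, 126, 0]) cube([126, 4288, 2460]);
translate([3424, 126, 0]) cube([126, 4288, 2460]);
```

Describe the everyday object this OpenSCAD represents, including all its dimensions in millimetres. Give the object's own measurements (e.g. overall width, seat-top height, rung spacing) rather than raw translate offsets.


The wall frame of a small rectangular building: four walls, each 2460 mm tall and 126 mm thick, enclosing a footprint 3550 mm (x) by 4540 mm (y) outside-to-outside, with no floor or roof. The front and back walls (the −y and +y sides) span the full width; the two side walls fit between them.


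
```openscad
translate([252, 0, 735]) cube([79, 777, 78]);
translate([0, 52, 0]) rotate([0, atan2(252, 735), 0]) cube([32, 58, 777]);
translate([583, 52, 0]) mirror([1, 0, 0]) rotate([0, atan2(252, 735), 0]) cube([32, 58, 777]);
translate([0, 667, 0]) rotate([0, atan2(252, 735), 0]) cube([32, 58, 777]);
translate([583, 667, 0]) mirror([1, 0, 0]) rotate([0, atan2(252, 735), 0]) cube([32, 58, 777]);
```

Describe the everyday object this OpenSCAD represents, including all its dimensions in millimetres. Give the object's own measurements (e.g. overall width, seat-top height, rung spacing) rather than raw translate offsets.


A sawhorse. A 79×777×78 mm beam (x, y, z) sits on two A-frame leg pairs. Each pair is two raked legs of 32×58 mm section (58 mm along y) splaying symmetrically in x. Each leg rises 735 mm vertically over 252 mm of horizontal reach and is 777 mm long along its own axis. Every leg's outer bottom edge rests on the floor and its outer top edge meets a bottom edge of the beam — the left legs (tilting toward +x) meet the beam's −x bottom edge, the right legs (their mirror images, tilting toward −x) meet its +x bottom edge — so the leg tops tuck under the beam, the beam's underside is 735 mm above the floor, and the feet are 583 mm apart outside-to-outside with the beam centred between them. The two leg pairs are set in 52 mm from either end of the beam.


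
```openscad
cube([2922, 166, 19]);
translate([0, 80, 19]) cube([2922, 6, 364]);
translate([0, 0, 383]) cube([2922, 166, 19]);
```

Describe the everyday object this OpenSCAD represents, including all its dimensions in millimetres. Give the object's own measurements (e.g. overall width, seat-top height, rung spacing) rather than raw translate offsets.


An I-beam lying along x, 2922 mm long. Overall section height 402 mm. Two flanges 166 mm wide (y) and 19 mm thick, one on the floor and one at the top; a web 6 mm thick runs between them, centred on the flange width.


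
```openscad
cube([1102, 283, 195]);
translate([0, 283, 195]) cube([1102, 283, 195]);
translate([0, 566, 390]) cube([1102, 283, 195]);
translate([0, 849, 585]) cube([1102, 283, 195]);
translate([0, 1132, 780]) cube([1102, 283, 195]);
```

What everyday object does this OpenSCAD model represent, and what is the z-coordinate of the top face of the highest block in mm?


A staircase. The total rise is 975 mm.

5 identical blocks, each offset up and back from the previous — a staircase. Each step is 195 mm tall and there are 5 of them, so the total rise is 5 × 195 = 975 mm.


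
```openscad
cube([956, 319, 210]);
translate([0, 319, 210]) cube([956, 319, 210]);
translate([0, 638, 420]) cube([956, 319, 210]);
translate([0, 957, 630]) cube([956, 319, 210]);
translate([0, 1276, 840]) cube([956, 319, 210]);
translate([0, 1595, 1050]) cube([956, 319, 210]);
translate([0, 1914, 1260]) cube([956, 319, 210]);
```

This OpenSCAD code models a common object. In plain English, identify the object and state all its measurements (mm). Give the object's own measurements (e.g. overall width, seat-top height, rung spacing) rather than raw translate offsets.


A straight staircase of 7 solid steps. Each step is 956 mm wide (x), 319 mm deep (y, the going) and 210 mm tall (the rise). The first step rests on the floor; each subsequent step sits one going further in +y and one rise higher in +z, directly behind and above the previous step with no overlap.


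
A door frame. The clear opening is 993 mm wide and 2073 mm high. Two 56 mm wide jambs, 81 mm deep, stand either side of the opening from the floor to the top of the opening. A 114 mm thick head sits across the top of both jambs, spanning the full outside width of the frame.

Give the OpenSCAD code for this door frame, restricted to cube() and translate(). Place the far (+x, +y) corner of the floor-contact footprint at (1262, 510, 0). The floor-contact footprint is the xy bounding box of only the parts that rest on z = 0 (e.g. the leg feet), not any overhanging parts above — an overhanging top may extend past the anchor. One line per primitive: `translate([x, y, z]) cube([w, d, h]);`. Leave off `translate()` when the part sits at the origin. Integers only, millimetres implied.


translate([157, 429, 0]) cube([56, 81, 2073]);
translate([1206, 429, 0]) cube([56, 81, 2073]);
translate([157, 429, 2073]) cube([1105, 81, 114]);


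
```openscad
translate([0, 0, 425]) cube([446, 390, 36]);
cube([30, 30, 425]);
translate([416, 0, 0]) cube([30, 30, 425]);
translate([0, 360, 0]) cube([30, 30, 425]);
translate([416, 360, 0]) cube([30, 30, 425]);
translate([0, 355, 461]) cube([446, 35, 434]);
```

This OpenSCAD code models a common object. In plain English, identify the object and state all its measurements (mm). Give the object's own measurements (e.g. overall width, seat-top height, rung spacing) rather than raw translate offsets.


A chair. The seat is a 446×390×36 mm slab with its top at z = 461 mm, on four 30×30 mm corner legs (flush with the seat edges, standing on z = 0). A flat backrest 35 mm thick, 434 mm tall, spans the full seat width and rises from the seat top along its +y edge, rear face flush with the rear of the seat.


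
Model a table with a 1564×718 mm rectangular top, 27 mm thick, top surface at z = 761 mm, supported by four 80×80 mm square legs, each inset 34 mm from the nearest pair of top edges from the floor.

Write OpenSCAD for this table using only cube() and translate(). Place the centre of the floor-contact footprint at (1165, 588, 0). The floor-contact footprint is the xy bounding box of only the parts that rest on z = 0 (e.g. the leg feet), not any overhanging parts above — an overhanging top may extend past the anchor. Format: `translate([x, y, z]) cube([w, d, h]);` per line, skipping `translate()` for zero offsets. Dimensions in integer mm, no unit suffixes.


translate([383, 229, 734]) cube([1564, 718, 27]);
translate([417, 263, 0]) cube([80, 80, 734]);
translate([1833, 263, 0]) cube([80, 80, 734]);
translate([417, 833, 0]) cube([80, 80, 734]);
translate([1833, 833, 0]) cube([80, 80, 734]);


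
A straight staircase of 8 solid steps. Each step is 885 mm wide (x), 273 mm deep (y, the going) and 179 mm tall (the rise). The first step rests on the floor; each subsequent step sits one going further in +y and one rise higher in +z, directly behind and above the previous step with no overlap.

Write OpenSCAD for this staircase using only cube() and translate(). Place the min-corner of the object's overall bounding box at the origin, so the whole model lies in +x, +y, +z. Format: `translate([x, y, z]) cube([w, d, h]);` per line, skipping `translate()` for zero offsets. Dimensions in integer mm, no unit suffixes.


cube([885, 273, 179]);
translate([0, 273, 179]) cube([885, 273, 179]);
translate([0, 546, 358]) cube([885, 273, 179]);
translate([0, 819, 537]) cube([885, 273, 179]);
translate([0, 1092, 716]) cube([885, 273, 179]);
translate([0, 1365, 895]) cube([885, 273, 179]);
translate([0, 1638, 1074]) cube([885, 273, 179]);
translate([0, 1911, 1253]) cube([885, 273, 179]);


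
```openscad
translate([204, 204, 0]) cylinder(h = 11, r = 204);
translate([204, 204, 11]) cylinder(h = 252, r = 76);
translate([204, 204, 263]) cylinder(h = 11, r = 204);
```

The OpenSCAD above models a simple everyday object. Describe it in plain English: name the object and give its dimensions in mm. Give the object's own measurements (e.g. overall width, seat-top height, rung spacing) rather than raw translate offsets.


A spool: two coaxial disc flanges of radius 204 mm and thickness 11 mm, joined by a core cylinder of radius 76 mm and height 252 mm. The lower flange rests on z = 0 and the three cylinders share a vertical axis.


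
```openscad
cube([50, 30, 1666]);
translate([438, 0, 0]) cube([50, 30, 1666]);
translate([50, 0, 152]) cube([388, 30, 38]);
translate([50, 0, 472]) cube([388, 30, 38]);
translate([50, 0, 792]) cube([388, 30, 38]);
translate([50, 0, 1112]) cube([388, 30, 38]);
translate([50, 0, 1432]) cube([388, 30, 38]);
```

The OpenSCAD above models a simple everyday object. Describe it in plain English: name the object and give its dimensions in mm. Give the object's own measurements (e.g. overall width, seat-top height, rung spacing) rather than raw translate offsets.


A straight ladder. Two 50×30 mm vertical rails, 1666 mm tall, stand 488 mm apart (outside-to-outside) with their front faces coplanar on the −y side. 5 rungs, each 30 mm deep and 38 mm tall, span between the inner faces of the rails, front faces flush with the rails. The lowest rung's underside is at z = 152 mm and rungs are spaced 320 mm apart (underside to underside).


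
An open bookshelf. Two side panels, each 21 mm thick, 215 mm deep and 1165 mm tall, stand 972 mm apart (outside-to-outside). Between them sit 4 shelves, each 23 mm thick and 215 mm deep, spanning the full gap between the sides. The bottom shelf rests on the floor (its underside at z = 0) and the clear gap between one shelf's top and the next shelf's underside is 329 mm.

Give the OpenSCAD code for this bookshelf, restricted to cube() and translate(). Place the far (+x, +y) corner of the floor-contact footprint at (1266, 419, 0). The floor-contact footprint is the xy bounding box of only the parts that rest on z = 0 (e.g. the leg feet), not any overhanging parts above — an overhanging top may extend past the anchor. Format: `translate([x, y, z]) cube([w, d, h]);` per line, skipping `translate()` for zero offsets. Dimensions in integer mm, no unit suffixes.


translate([294, 204, 0]) cube([21, 215, 1165]);
translate([1245, 204, 0]) cube([21, 215, 1165]);
translate([315, 204, 0]) cube([930, 215, 23]);
translate([315, 204, 352]) cube([930, 215, 23]);
translate([315, 204, 704]) cube([930, 215, 23]);
translate([315, 204, 1056]) cube([930, 215, 23]);


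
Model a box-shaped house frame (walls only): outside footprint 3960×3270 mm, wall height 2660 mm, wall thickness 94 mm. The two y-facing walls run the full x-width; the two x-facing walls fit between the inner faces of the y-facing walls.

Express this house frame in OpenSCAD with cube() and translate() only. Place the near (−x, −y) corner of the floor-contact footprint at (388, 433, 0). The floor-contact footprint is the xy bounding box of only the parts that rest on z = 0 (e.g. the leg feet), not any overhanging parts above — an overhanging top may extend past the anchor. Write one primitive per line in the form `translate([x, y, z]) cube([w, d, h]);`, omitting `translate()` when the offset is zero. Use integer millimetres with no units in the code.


translate([388, 433, 0]) cube([3960, 94, 2660]);
translate([388, 3609, 0]) cube([3960, 94, 2660]);
translate([388, 527, 0]) cube([94, 3082, 2660]);
translate([4254, 527, 0]) cube([94, 3082, 2660]);
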